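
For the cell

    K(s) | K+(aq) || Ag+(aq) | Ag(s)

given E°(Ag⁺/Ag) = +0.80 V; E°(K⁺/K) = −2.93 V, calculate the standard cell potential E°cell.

+3.73 V

By convention the left-hand electrode in cell notation is the anode (oxidation) and the right-hand electrode is the cathode (reduction).
E°cell = E°(right) − E°(left) = +0.80 − (−2.93) = +3.73 V.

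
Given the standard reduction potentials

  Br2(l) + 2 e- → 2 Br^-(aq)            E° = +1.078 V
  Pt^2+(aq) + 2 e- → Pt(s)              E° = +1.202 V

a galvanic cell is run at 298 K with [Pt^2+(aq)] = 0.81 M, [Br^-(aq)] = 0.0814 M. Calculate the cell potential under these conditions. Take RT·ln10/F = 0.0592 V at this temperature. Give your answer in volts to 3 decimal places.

The Pt²⁺/Pt couple has the more positive E°, so it is the cathode; Br₂/Br⁻ is the anode.
E°cell = E°cat − E°an = +1.202 − (+1.078) = +0.124 V; n = 2.
The balanced reaction is Pt^2+(aq) + 2 Br^-(aq) → Pt(s) + Br2(l), so Q = 1 / ([Pt^2+(aq)]·[Br^-(aq)]^2) = 186 and log Q = 2.270.
Applying E = E° − (RT ln10/nF)·log Q gives +0.124 − (0.0592/2)(2.270) = +0.057 V.

+0.057 V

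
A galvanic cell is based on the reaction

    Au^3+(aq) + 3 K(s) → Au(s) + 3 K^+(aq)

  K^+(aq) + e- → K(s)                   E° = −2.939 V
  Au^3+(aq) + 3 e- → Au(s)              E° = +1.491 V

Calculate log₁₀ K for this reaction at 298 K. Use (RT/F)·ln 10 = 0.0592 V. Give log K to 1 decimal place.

The Au³⁺/Au couple is reduced (cathode); E°cell = +1.491 − (−2.939) = +4.430 V with n = 3.
At equilibrium E = 0, so log K = nE°cell / 0.0592 = (3)(+4.430) / 0.0592 = 224.5.

log K = 224.5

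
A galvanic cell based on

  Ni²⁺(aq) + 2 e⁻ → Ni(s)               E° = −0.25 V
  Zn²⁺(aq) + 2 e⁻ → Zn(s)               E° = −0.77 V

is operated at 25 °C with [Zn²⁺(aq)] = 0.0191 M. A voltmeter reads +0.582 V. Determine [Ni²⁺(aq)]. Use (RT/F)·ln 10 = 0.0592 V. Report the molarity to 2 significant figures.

The Ni²⁺/Ni couple has the larger reduction potential, so it is the cathode: E°cell = −0.25 − (−0.77) = +0.52 V and n = 2.
From the Nernst equation, log Q = n(E° − E)/0.0592 = 2·(+0.52 − (+0.582))/0.0592 = −2.095.
Balancing electrons gives Ni²⁺(aq) + Zn(s) → Ni(s) + Zn²⁺(aq); thus Q = [Zn²⁺(aq)] / [Ni²⁺(aq)].
Solving for the unknown gives log [Ni²⁺(aq)] = 0.376, so [Ni²⁺(aq)] ≈ 2.4 M.

2.4 M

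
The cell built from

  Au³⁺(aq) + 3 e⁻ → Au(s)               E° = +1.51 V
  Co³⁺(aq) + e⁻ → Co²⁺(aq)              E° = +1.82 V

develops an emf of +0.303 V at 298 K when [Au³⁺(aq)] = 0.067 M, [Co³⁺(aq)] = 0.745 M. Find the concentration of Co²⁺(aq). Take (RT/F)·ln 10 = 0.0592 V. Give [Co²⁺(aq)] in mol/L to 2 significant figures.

2.4 M

With Co³⁺/Co²⁺ at the cathode and Au³⁺/Au at the anode, E°cell = +1.82 − (+1.51) = +0.31 V (n = 3).
From the Nernst equation, log Q = n(E° − E)/0.0592 = 3·(+0.31 − (+0.303))/0.0592 = 0.355.
For 3 Co³⁺(aq) + Au(s) → 3 Co²⁺(aq) + Au³⁺(aq), the reaction quotient is Q = ([Co²⁺(aq)]^3·[Au³⁺(aq)]) / [Co³⁺(aq)]^3.
Substituting the known concentrations and solving, log [Co²⁺(aq)] = 0.382 and [Co²⁺(aq)] = 2.4 M.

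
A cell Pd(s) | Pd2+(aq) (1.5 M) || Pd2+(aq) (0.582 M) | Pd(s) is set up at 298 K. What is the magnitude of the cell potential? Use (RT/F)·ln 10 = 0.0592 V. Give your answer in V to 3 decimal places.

For a concentration cell E°cell = 0, since both electrodes use the same couple.
The compartment with the higher Pd2+(aq) concentration (1.5 M) acts as the cathode; ions are reduced there and produced at the dilute (0.582 M) anode.
With n = 2, Ecell = −(0.0592/2)·log([dilute]/[conc]) = −(0.0592/2)·log(0.582/1.5) = +0.012 V.

0.012 V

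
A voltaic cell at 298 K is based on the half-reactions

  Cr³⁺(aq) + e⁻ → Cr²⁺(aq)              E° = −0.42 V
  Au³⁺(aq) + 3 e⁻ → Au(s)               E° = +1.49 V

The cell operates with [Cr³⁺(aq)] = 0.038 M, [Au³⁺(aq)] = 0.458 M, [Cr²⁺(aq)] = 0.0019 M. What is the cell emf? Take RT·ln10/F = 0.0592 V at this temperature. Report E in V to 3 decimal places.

Au³⁺/Au is reduced (cathode, E° = +1.49 V) and Cr³⁺/Cr²⁺ is oxidized (anode).
E°cell = +1.49 − (−0.42) = +1.91 V, with n = 3 electrons transferred.
The balanced reaction is Au³⁺(aq) + 3 Cr²⁺(aq) → Au(s) + 3 Cr³⁺(aq), so Q = [Cr³⁺(aq)]^3 / ([Au³⁺(aq)]·[Cr²⁺(aq)]^3) = 1.75×10^4 and log Q = 4.242.
By the Nernst equation, E = +1.91 − (0.0592/3)·(4.242) = +1.826 V.

+1.826 V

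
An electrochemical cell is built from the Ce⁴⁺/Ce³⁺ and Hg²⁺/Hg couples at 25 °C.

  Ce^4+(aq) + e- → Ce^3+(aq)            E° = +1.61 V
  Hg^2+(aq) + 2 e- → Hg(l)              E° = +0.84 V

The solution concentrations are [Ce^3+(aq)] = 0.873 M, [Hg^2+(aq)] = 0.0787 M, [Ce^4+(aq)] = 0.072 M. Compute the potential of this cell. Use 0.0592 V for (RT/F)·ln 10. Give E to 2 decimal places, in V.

Ce⁴⁺/Ce³⁺ is reduced (cathode, E° = +1.61 V) and Hg²⁺/Hg is oxidized (anode).
E°cell = +1.61 − (+0.84) = +0.77 V, with n = 2 electrons transferred.
For the overall reaction 2 Ce^4+(aq) + Hg(l) → 2 Ce^3+(aq) + Hg^2+(aq), Q = ([Ce^3+(aq)]^2·[Hg^2+(aq)]) / [Ce^4+(aq)]^2 = 11.6, giving log Q = 1.063.
Applying E = E° − (RT ln10/nF)·log Q gives +0.77 − (0.0592/2)(1.063) = +0.74 V.

+0.74 V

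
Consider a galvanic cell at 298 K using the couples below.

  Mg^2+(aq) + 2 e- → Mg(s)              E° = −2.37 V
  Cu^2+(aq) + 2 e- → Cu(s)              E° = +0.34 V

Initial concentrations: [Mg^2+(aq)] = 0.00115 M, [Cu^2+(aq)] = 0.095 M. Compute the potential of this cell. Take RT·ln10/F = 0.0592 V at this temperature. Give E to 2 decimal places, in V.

Cu²⁺/Cu is reduced (cathode, E° = +0.34 V) and Mg²⁺/Mg is oxidized (anode).
The standard potential is +0.34 − (−2.37) = +2.71 V and the balanced reaction transfers n = 2 electrons.
The balanced reaction is Cu^2+(aq) + Mg(s) → Cu(s) + Mg^2+(aq), so Q = [Mg^2+(aq)] / [Cu^2+(aq)] = 0.0121 and log Q = −1.917.
By the Nernst equation, E = +2.71 − (0.0592/2)·(−1.917) = +2.77 V.

+2.77 V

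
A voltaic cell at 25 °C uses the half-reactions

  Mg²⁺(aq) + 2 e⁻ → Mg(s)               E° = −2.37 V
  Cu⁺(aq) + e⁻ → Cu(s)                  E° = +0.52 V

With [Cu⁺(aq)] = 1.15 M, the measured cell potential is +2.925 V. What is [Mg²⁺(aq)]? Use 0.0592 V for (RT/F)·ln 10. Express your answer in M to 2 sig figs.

0.087 M

The Cu⁺/Cu couple has the larger reduction potential, so it is the cathode: E°cell = +0.52 − (−2.37) = +2.89 V and n = 2.
Rearranging E = E° − (0.0592/n)·log Q gives log Q = 2(+2.89 − (+2.925))/0.0592 = −1.182.
Balancing electrons gives 2 Cu⁺(aq) + Mg(s) → 2 Cu(s) + Mg²⁺(aq); thus Q = [Mg²⁺(aq)] / [Cu⁺(aq)]^2.
Isolating [Mg²⁺(aq)] in Q = 10^{−1.182} yields log [Mg²⁺(aq)] = −1.061, i.e. 0.087 M.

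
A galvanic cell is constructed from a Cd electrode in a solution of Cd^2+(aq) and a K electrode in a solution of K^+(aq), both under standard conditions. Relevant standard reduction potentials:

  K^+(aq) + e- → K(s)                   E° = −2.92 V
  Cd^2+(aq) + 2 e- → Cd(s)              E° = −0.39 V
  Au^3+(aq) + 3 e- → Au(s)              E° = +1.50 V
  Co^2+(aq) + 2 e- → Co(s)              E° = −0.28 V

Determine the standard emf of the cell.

The Cd²⁺/Cd couple has the higher E°, so Cd ion is reduced (cathode) and K is oxidized (anode).
E°cell = E°(cathode) − E°(anode) = −0.39 − (−2.92) = +2.53 V.

+2.53 V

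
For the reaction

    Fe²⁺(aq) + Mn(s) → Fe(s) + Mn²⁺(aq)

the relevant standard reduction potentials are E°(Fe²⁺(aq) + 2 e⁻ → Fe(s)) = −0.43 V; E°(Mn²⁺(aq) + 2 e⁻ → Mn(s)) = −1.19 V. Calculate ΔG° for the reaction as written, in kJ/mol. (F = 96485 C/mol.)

In the reaction as written Fe²⁺(aq) is reduced, so the Fe²⁺/Fe couple is the cathode and Mn²⁺/Mn is the anode.
E°cell = −0.43 − (−1.19) = +0.76 V; balancing electrons gives n = 2.
ΔG° = −nFE°cell = −(2)(96485)(+0.76) J/mol = −147 kJ/mol.

−147 kJ/mol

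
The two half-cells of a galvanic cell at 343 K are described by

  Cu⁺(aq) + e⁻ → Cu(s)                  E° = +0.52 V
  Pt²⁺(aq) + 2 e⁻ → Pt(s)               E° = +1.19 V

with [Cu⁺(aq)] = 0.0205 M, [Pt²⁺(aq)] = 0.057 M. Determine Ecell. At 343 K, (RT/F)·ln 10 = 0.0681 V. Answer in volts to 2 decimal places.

Pt²⁺/Pt is reduced (cathode, E° = +1.19 V) and Cu⁺/Cu is oxidized (anode).
E°cell = +1.19 − (+0.52) = +0.67 V, with n = 2 electrons transferred.
Balancing gives Pt²⁺(aq) + 2 Cu(s) → Pt(s) + 2 Cu⁺(aq); hence Q = [Cu⁺(aq)]^2 / [Pt²⁺(aq)] = 0.00737 (log Q = −2.132).
By the Nernst equation, E = +0.67 − (0.0681/2)·(−2.132) = +0.74 V.

+0.74 V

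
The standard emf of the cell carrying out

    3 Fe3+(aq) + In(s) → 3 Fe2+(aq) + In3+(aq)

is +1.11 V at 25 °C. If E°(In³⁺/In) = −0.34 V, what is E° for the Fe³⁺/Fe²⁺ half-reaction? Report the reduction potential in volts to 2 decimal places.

+0.77 V

In the reaction as written the Fe³⁺/Fe²⁺ couple is reduced (cathode) and In³⁺/In is oxidized (anode), so E°cell = E°(Fe³⁺/Fe²⁺) − E°(In³⁺/In).
E°(Fe³⁺/Fe²⁺) = E°cell + E°(anode) = +1.11 + (−0.34) = +0.77 V.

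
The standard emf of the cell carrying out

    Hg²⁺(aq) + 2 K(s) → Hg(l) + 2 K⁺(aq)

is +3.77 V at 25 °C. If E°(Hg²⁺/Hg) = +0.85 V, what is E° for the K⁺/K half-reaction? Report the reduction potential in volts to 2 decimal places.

−2.92 V

In the reaction as written the Hg²⁺/Hg couple is reduced (cathode) and K⁺/K is oxidized (anode), so E°cell = E°(Hg²⁺/Hg) − E°(K⁺/K).
E°(K⁺/K) = E°(cathode) − E°cell = +0.85 − (+3.77) = −2.92 V.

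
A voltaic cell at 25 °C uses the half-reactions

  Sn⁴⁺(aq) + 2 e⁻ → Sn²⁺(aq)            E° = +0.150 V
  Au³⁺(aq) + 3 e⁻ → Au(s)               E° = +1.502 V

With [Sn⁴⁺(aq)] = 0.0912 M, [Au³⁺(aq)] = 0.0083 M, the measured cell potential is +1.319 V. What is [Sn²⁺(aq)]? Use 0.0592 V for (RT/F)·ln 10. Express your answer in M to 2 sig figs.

0.17 M

Au³⁺/Au is the cathode (higher E°); E°cell = +1.502 − (+0.150) = +1.352 V with n = 6.
Since E = E° − (0.0592/n)·log Q, log Q = n(E° − E)/0.0592 = 3.345.
Balancing electrons gives 2 Au³⁺(aq) + 3 Sn²⁺(aq) → 2 Au(s) + 3 Sn⁴⁺(aq); thus Q = [Sn⁴⁺(aq)]^3 / ([Au³⁺(aq)]^2·[Sn²⁺(aq)]^3).
Solving for the unknown gives log [Sn²⁺(aq)] = −0.768, so [Sn²⁺(aq)] ≈ 0.17 M.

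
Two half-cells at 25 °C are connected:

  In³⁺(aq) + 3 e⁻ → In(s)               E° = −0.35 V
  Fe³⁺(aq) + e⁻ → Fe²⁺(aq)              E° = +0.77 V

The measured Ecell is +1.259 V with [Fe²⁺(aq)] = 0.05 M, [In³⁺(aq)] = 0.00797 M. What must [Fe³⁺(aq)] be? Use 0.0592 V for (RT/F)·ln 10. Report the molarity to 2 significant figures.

With Fe³⁺/Fe²⁺ at the cathode and In³⁺/In at the anode, E°cell = +0.77 − (−0.35) = +1.12 V (n = 3).
Since E = E° − (0.0592/n)·log Q, log Q = n(E° − E)/0.0592 = −7.044.
The balanced reaction is 3 Fe³⁺(aq) + In(s) → 3 Fe²⁺(aq) + In³⁺(aq), so Q = ([Fe²⁺(aq)]^3·[In³⁺(aq)]) / [Fe³⁺(aq)]^3.
Solving for the unknown gives log [Fe³⁺(aq)] = 0.347, so [Fe³⁺(aq)] ≈ 2.2 M.

2.2 M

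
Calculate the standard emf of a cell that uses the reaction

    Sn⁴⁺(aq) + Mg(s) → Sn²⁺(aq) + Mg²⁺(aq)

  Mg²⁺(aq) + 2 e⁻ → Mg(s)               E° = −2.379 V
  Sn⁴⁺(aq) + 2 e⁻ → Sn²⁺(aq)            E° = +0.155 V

+2.534 V

Sn⁴⁺(aq) gains electrons, so the Sn⁴⁺/Sn²⁺ couple is the cathode; the Mg²⁺/Mg couple is the anode.
E°cell = E°(cathode) − E°(anode) = +0.155 − (−2.379) = +2.534 V.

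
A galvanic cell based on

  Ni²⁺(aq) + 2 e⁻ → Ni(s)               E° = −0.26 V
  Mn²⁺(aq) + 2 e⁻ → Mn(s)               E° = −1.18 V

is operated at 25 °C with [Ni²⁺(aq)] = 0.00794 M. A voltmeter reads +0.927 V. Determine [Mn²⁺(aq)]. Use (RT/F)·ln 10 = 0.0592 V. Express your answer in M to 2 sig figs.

0.0046 M

With Ni²⁺/Ni at the cathode and Mn²⁺/Mn at the anode, E°cell = −0.26 − (−1.18) = +0.92 V (n = 2).
Rearranging E = E° − (0.0592/n)·log Q gives log Q = 2(+0.92 − (+0.927))/0.0592 = −0.236.
Balancing electrons gives Ni²⁺(aq) + Mn(s) → Ni(s) + Mn²⁺(aq); thus Q = [Mn²⁺(aq)] / [Ni²⁺(aq)].
Isolating [Mn²⁺(aq)] in Q = 10^{−0.236} yields log [Mn²⁺(aq)] = −2.336, i.e. 0.0046 M.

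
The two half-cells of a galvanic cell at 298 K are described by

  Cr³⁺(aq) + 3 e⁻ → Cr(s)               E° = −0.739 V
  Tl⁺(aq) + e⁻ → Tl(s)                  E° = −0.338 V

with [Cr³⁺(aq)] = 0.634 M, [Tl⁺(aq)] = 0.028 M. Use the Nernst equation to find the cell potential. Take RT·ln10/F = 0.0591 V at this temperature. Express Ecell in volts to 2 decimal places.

+0.31 V

The Tl⁺/Tl couple has the more positive E°, so it is the cathode; Cr³⁺/Cr is the anode.
The standard potential is −0.338 − (−0.739) = +0.401 V and the balanced reaction transfers n = 3 electrons.
For the overall reaction 3 Tl⁺(aq) + Cr(s) → 3 Tl(s) + Cr³⁺(aq), Q = [Cr³⁺(aq)] / [Tl⁺(aq)]^3 = 2.89×10^4, giving log Q = 4.461.
E = E° − (0.0591/n)·log Q = +0.401 − (0.0591/3)(4.461) = +0.31 V.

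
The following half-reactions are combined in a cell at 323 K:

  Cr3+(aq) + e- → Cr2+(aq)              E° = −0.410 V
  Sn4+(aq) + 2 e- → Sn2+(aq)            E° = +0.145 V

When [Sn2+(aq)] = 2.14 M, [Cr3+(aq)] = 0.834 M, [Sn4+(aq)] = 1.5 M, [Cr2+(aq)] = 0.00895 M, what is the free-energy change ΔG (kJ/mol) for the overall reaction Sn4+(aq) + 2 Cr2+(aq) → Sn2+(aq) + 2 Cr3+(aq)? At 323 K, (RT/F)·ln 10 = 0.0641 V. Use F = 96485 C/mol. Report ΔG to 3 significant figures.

−81.8 kJ/mol

E°cell = +0.145 − (−0.410) = +0.555 V; the balanced reaction transfers n = 2 electrons.
The reaction quotient is ([Sn2+(aq)]·[Cr3+(aq)]^2) / ([Sn4+(aq)]·[Cr2+(aq)]^2) = 1.24×10^4; by Nernst, E = +0.555 − (0.0641/2)(4.093) = +0.4238 V.
ΔG = −nFE = −(2)(96485)(+0.4238) J/mol = −81.8 kJ/mol.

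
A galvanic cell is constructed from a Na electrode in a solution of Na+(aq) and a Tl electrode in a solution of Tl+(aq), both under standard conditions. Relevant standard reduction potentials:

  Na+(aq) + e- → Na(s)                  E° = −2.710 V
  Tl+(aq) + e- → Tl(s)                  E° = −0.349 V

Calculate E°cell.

The Tl⁺/Tl couple has the higher E°, so Tl ion is reduced (cathode) and Na is oxidized (anode).
E°cell = E°(cathode) − E°(anode) = −0.349 − (−2.710) = +2.361 V.

+2.361 V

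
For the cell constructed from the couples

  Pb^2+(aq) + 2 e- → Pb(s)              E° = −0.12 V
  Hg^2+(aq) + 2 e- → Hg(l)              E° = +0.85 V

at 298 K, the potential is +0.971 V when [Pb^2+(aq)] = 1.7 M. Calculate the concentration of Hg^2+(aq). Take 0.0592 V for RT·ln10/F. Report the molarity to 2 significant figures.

1.8 M

The Hg²⁺/Hg couple has the larger reduction potential, so it is the cathode: E°cell = +0.85 − (−0.12) = +0.97 V and n = 2.
From the Nernst equation, log Q = n(E° − E)/0.0592 = 2·(+0.97 − (+0.971))/0.0592 = −0.034.
Balancing electrons gives Hg^2+(aq) + Pb(s) → Hg(l) + Pb^2+(aq); thus Q = [Pb^2+(aq)] / [Hg^2+(aq)].
Substituting the known concentrations and solving, log [Hg^2+(aq)] = 0.264 and [Hg^2+(aq)] = 1.8 M.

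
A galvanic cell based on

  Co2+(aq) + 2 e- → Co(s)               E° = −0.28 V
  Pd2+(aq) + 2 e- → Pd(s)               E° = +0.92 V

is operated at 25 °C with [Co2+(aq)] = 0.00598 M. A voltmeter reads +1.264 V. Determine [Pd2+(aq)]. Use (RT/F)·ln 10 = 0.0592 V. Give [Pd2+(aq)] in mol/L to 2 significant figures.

0.87 M

The Pd²⁺/Pd couple has the larger reduction potential, so it is the cathode: E°cell = +0.92 − (−0.28) = +1.20 V and n = 2.
Rearranging E = E° − (0.0592/n)·log Q gives log Q = 2(+1.20 − (+1.264))/0.0592 = −2.162.
Balancing electrons gives Pd2+(aq) + Co(s) → Pd(s) + Co2+(aq); thus Q = [Co2+(aq)] / [Pd2+(aq)].
Solving for the unknown gives log [Pd2+(aq)] = −0.061, so [Pd2+(aq)] ≈ 0.87 M.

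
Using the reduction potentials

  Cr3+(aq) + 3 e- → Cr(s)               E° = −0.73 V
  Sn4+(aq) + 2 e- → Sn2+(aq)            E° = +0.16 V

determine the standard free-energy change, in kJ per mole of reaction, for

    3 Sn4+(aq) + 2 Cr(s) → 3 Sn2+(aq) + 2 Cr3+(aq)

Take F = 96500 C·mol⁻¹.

−515 kJ/mol

In the reaction as written Sn4+(aq) is reduced, so the Sn⁴⁺/Sn²⁺ couple is the cathode and Cr³⁺/Cr is the anode.
E°cell = +0.16 − (−0.73) = +0.89 V; balancing electrons gives n = 6.
ΔG° = −nFE°cell = −(6)(96500)(+0.89) J/mol = −515 kJ/mol.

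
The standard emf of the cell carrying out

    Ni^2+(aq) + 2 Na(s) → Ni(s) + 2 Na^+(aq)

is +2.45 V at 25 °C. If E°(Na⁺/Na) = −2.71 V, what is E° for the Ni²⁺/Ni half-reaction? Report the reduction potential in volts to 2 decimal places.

In the reaction as written the Ni²⁺/Ni couple is reduced (cathode) and Na⁺/Na is oxidized (anode), so E°cell = E°(Ni²⁺/Ni) − E°(Na⁺/Na).
E°(Ni²⁺/Ni) = E°cell + E°(anode) = +2.45 + (−2.71) = −0.26 V.

−0.26 V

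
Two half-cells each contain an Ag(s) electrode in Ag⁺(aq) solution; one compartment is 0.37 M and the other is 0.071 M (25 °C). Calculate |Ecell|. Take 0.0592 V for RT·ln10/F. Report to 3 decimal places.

For a concentration cell E°cell = 0, since both electrodes use the same couple.
The compartment with the higher Ag⁺(aq) concentration (0.37 M) acts as the cathode; ions are reduced there and produced at the dilute (0.071 M) anode.
With n = 1, Ecell = −(0.0592/1)·log([dilute]/[conc]) = −(0.0592/1)·log(0.071/0.37) = +0.042 V.

0.042 V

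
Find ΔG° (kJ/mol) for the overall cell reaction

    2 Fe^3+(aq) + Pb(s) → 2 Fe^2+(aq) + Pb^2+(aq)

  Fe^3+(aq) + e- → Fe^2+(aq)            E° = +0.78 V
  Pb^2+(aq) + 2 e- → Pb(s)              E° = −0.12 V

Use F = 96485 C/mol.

−174 kJ/mol

In the reaction as written Fe^3+(aq) is reduced, so the Fe³⁺/Fe²⁺ couple is the cathode and Pb²⁺/Pb is the anode.
E°cell = +0.78 − (−0.12) = +0.90 V; balancing electrons gives n = 2.
ΔG° = −nFE°cell = −(2)(96485)(+0.90) J/mol = −174 kJ/mol.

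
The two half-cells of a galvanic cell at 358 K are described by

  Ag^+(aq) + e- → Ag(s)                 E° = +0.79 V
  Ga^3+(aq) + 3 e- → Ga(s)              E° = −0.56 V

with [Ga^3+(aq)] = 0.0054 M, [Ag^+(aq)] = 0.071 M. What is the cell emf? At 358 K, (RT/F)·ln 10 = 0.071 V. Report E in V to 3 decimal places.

+1.322 V

Since E°(Ag⁺/Ag) > E°(Ga³⁺/Ga), Ag⁺/Ag serves as the cathode.
E°cell = E°cat − E°an = +0.79 − (−0.56) = +1.35 V; n = 3.
For the overall reaction 3 Ag^+(aq) + Ga(s) → 3 Ag(s) + Ga^3+(aq), Q = [Ga^3+(aq)] / [Ag^+(aq)]^3 = 15.1, giving log Q = 1.179.
By the Nernst equation, E = +1.35 − (0.071/3)·(1.179) = +1.322 V.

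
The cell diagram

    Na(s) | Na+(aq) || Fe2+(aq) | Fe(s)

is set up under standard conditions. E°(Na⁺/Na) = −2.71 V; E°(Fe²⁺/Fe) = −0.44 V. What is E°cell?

+2.27 V

By convention the left-hand electrode in cell notation is the anode (oxidation) and the right-hand electrode is the cathode (reduction).
E°cell = E°(right) − E°(left) = −0.44 − (−2.71) = +2.27 V.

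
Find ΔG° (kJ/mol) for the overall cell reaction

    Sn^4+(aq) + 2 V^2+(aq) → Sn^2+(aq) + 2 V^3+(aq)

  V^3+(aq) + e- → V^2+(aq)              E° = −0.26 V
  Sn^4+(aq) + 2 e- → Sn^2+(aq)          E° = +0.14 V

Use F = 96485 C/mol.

−77.2 kJ/mol

In the reaction as written Sn^4+(aq) is reduced, so the Sn⁴⁺/Sn²⁺ couple is the cathode and V³⁺/V²⁺ is the anode.
E°cell = +0.14 − (−0.26) = +0.40 V; balancing electrons gives n = 2.
ΔG° = −nFE°cell = −(2)(96485)(+0.40) J/mol = −77.2 kJ/mol.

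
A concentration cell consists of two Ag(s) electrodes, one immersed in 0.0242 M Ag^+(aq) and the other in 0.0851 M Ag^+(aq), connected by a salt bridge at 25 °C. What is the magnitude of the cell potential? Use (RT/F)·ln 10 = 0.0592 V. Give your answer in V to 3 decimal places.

For a concentration cell E°cell = 0, since both electrodes use the same couple.
The compartment with the higher Ag^+(aq) concentration (0.0851 M) acts as the cathode; ions are reduced there and produced at the dilute (0.0242 M) anode.
With n = 1, Ecell = −(0.0592/1)·log([dilute]/[conc]) = −(0.0592/1)·log(0.0242/0.0851) = +0.032 V.

0.032 V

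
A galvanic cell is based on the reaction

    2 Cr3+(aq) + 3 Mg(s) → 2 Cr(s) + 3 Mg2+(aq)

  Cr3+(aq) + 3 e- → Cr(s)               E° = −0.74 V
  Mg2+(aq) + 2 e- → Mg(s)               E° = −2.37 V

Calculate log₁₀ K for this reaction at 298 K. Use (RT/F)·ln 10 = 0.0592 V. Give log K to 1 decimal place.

log K = 165.2

The Cr³⁺/Cr couple is reduced (cathode); E°cell = −0.74 − (−2.37) = +1.63 V with n = 6.
At equilibrium E = 0, so log K = nE°cell / 0.0592 = (6)(+1.63) / 0.0592 = 165.2.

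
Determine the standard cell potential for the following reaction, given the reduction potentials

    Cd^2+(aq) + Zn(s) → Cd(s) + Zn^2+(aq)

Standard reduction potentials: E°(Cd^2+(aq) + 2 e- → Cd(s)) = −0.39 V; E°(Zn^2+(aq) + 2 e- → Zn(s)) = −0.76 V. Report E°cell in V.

In the reaction as written, Cd^2+(aq) is reduced (cathode) and Zn^2+(aq) is produced by oxidation at the anode.
E°cell = E°(cathode) − E°(anode) = −0.39 − (−0.76) = +0.37 V.
The positive value indicates the reaction is spontaneous as written.

+0.37 V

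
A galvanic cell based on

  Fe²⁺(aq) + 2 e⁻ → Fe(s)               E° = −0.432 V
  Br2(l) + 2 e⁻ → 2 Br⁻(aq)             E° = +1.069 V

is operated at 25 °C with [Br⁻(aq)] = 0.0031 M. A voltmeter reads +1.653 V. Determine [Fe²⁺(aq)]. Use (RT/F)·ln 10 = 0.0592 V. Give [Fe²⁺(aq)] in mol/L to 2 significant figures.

0.76 M

With Br₂/Br⁻ at the cathode and Fe²⁺/Fe at the anode, E°cell = +1.069 − (−0.432) = +1.501 V (n = 2).
From the Nernst equation, log Q = n(E° − E)/0.0592 = 2·(+1.501 − (+1.653))/0.0592 = −5.135.
Balancing electrons gives Br2(l) + Fe(s) → 2 Br⁻(aq) + Fe²⁺(aq); thus Q = [Br⁻(aq)]^2·[Fe²⁺(aq)].
Isolating [Fe²⁺(aq)] in Q = 10^{−5.135} yields log [Fe²⁺(aq)] = −0.118, i.e. 0.76 M.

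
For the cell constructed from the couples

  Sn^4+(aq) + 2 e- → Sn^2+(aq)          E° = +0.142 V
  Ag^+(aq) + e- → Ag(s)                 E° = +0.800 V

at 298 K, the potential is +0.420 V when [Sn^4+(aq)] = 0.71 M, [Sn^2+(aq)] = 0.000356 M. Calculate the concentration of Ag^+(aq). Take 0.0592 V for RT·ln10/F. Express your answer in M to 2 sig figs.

0.0043 M

Ag⁺/Ag is the cathode (higher E°); E°cell = +0.800 − (+0.142) = +0.658 V with n = 2.
Rearranging E = E° − (0.0592/n)·log Q gives log Q = 2(+0.658 − (+0.420))/0.0592 = 8.041.
For 2 Ag^+(aq) + Sn^2+(aq) → 2 Ag(s) + Sn^4+(aq), the reaction quotient is Q = [Sn^4+(aq)] / ([Ag^+(aq)]^2·[Sn^2+(aq)]).
Substituting the known concentrations and solving, log [Ag^+(aq)] = −2.371 and [Ag^+(aq)] = 0.0043 M.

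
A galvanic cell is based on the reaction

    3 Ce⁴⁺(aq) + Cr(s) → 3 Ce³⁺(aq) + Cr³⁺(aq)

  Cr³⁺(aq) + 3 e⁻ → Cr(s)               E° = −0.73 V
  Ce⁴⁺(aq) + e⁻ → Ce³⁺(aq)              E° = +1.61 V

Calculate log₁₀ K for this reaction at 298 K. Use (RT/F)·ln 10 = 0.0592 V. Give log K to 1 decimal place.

The Ce⁴⁺/Ce³⁺ couple is reduced (cathode); E°cell = +1.61 − (−0.73) = +2.34 V with n = 3.
At equilibrium E = 0, so log K = nE°cell / 0.0592 = (3)(+2.34) / 0.0592 = 118.6.

log K = 118.6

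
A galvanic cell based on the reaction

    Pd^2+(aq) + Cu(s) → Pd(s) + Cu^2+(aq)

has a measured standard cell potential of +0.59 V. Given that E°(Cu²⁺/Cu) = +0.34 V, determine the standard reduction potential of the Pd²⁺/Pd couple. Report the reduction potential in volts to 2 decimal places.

In the reaction as written the Pd²⁺/Pd couple is reduced (cathode) and Cu²⁺/Cu is oxidized (anode), so E°cell = E°(Pd²⁺/Pd) − E°(Cu²⁺/Cu).
E°(Pd²⁺/Pd) = E°cell + E°(anode) = +0.59 + (+0.34) = +0.93 V.

+0.93 V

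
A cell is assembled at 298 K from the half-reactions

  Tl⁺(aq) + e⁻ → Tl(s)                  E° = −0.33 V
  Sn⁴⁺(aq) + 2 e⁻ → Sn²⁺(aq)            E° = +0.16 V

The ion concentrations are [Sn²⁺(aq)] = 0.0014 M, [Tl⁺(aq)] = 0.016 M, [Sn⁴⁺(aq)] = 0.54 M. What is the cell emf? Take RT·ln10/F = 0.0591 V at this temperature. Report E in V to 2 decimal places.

+0.67 V

The Sn⁴⁺/Sn²⁺ couple has the more positive E°, so it is the cathode; Tl⁺/Tl is the anode.
E°cell = +0.16 − (−0.33) = +0.49 V, with n = 2 electrons transferred.
The balanced reaction is Sn⁴⁺(aq) + 2 Tl(s) → Sn²⁺(aq) + 2 Tl⁺(aq), so Q = ([Sn²⁺(aq)]·[Tl⁺(aq)]^2) / [Sn⁴⁺(aq)] = 6.64×10^−7 and log Q = −6.178.
Applying E = E° − (RT ln10/nF)·log Q gives +0.49 − (0.0591/2)(−6.178) = +0.67 V.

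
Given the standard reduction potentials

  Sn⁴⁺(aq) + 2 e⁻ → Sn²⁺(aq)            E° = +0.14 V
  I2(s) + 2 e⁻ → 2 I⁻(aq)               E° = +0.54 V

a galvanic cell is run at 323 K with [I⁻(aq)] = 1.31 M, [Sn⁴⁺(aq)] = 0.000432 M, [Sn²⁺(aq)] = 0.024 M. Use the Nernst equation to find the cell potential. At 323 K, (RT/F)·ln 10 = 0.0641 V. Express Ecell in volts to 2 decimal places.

+0.45 V

The I₂/I⁻ couple has the more positive E°, so it is the cathode; Sn⁴⁺/Sn²⁺ is the anode.
E°cell = +0.54 − (+0.14) = +0.40 V, with n = 2 electrons transferred.
The balanced reaction is I2(s) + Sn²⁺(aq) → 2 I⁻(aq) + Sn⁴⁺(aq), so Q = ([I⁻(aq)]^2·[Sn⁴⁺(aq)]) / [Sn²⁺(aq)] = 0.0309 and log Q = −1.510.
By the Nernst equation, E = +0.40 − (0.0641/2)·(−1.510) = +0.45 V.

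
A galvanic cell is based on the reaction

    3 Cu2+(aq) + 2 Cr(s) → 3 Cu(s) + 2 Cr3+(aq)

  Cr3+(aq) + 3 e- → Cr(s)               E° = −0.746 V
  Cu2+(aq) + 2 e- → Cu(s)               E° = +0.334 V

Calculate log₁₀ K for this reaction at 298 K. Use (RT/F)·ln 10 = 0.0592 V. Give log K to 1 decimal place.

log K = 109.5

The Cu²⁺/Cu couple is reduced (cathode); E°cell = +0.334 − (−0.746) = +1.080 V with n = 6.
At equilibrium E = 0, so log K = nE°cell / 0.0592 = (6)(+1.080) / 0.0592 = 109.5.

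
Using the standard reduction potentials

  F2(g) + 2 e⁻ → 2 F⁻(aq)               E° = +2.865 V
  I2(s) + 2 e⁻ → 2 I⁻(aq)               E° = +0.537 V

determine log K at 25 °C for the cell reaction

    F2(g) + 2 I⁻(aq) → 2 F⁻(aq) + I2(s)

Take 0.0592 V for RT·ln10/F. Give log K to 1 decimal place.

The F₂/F⁻ couple is reduced (cathode); E°cell = +2.865 − (+0.537) = +2.328 V with n = 2.
At equilibrium E = 0, so log K = nE°cell / 0.0592 = (2)(+2.328) / 0.0592 = 78.6.

log K = 78.6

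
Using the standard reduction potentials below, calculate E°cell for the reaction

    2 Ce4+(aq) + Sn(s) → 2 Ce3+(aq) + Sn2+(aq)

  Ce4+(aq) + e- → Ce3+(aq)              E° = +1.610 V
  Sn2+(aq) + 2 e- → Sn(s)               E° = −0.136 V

Ce4+(aq) gains electrons, so the Ce⁴⁺/Ce³⁺ couple is the cathode; the Sn²⁺/Sn couple is the anode.
E°cell = E°(cathode) − E°(anode) = +1.610 − (−0.136) = +1.746 V.

+1.746 V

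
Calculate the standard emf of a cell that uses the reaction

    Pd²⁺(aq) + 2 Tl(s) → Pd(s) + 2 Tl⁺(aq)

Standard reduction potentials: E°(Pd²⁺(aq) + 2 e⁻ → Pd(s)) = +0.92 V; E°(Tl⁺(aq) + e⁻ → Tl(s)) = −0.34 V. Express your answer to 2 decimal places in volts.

Pd²⁺(aq) gains electrons, so the Pd²⁺/Pd couple is the cathode; the Tl⁺/Tl couple is the anode.
E°cell = E°(cathode) − E°(anode) = +0.92 − (−0.34) = +1.26 V.

+1.26 V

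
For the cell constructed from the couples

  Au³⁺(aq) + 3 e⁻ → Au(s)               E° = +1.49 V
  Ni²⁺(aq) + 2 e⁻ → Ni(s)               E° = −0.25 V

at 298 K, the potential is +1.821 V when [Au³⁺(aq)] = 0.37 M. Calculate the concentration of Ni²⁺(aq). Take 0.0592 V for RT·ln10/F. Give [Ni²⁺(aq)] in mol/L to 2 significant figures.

0.00095 M

The Au³⁺/Au couple has the larger reduction potential, so it is the cathode: E°cell = +1.49 − (−0.25) = +1.74 V and n = 6.
Since E = E° − (0.0592/n)·log Q, log Q = n(E° − E)/0.0592 = −8.209.
Balancing electrons gives 2 Au³⁺(aq) + 3 Ni(s) → 2 Au(s) + 3 Ni²⁺(aq); thus Q = [Ni²⁺(aq)]^3 / [Au³⁺(aq)]^2.
Isolating [Ni²⁺(aq)] in Q = 10^{−8.209} yields log [Ni²⁺(aq)] = −3.024, i.e. 0.00095 M.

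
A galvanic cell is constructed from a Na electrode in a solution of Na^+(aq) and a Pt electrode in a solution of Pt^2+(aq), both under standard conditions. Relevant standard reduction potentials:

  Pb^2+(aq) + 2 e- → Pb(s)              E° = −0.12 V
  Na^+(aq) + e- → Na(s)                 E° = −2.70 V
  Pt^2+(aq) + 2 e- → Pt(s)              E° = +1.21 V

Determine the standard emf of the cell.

Of the two couples in this cell, the one with the more positive reduction potential is reduced at the cathode: here that is Pt²⁺/Pt (+1.21 V); Na⁺/Na (−2.70 V) is the anode.
E°cell = E°(cathode) − E°(anode) = +1.21 − (−2.70) = +3.91 V.

+3.91 V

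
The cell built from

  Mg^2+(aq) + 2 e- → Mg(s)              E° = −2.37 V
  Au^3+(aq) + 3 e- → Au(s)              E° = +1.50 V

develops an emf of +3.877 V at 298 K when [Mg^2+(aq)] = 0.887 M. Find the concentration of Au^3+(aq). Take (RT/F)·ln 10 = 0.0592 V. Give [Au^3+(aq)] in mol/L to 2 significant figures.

With Au³⁺/Au at the cathode and Mg²⁺/Mg at the anode, E°cell = +1.50 − (−2.37) = +3.87 V (n = 6).
Rearranging E = E° − (0.0592/n)·log Q gives log Q = 6(+3.87 − (+3.877))/0.0592 = −0.709.
For 2 Au^3+(aq) + 3 Mg(s) → 2 Au(s) + 3 Mg^2+(aq), the reaction quotient is Q = [Mg^2+(aq)]^3 / [Au^3+(aq)]^2.
Isolating [Au^3+(aq)] in Q = 10^{−0.709} yields log [Au^3+(aq)] = 0.276, i.e. 1.9 M.

1.9 M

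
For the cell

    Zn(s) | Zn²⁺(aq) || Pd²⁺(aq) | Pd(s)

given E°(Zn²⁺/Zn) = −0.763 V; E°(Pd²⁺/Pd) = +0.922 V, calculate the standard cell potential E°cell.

+1.685 V

By convention the left-hand electrode in cell notation is the anode (oxidation) and the right-hand electrode is the cathode (reduction).
E°cell = E°(right) − E°(left) = +0.922 − (−0.763) = +1.685 V.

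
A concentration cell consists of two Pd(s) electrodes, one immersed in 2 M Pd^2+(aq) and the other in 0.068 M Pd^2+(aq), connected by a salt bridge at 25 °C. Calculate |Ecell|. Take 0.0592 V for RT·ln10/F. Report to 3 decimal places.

0.043 V

For a concentration cell E°cell = 0, since both electrodes use the same couple.
The compartment with the higher Pd^2+(aq) concentration (2 M) acts as the cathode; ions are reduced there and produced at the dilute (0.068 M) anode.
With n = 2, Ecell = −(0.0592/2)·log([dilute]/[conc]) = −(0.0592/2)·log(0.068/2) = +0.043 V.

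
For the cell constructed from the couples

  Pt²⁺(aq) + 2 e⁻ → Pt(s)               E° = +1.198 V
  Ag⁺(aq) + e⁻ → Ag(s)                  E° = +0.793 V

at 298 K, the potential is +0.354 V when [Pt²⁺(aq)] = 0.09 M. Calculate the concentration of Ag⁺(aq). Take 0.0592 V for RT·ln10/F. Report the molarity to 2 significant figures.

2.2 M

The Pt²⁺/Pt couple has the larger reduction potential, so it is the cathode: E°cell = +1.198 − (+0.793) = +0.405 V and n = 2.
Rearranging E = E° − (0.0592/n)·log Q gives log Q = 2(+0.405 − (+0.354))/0.0592 = 1.723.
Balancing electrons gives Pt²⁺(aq) + 2 Ag(s) → Pt(s) + 2 Ag⁺(aq); thus Q = [Ag⁺(aq)]^2 / [Pt²⁺(aq)].
Solving for the unknown gives log [Ag⁺(aq)] = 0.339, so [Ag⁺(aq)] ≈ 2.2 M.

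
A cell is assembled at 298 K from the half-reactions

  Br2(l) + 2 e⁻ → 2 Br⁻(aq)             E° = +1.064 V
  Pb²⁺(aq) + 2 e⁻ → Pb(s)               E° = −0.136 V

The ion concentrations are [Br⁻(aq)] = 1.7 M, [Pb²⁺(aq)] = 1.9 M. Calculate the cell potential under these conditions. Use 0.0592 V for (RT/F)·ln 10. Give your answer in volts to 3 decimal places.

Br₂/Br⁻ is reduced (cathode, E° = +1.064 V) and Pb²⁺/Pb is oxidized (anode).
E°cell = E°cat − E°an = +1.064 − (−0.136) = +1.200 V; n = 2.
Balancing gives Br2(l) + Pb(s) → 2 Br⁻(aq) + Pb²⁺(aq); hence Q = [Br⁻(aq)]^2·[Pb²⁺(aq)] = 5.49 (log Q = 0.740).
By the Nernst equation, E = +1.200 − (0.0592/2)·(0.740) = +1.178 V.

+1.178 V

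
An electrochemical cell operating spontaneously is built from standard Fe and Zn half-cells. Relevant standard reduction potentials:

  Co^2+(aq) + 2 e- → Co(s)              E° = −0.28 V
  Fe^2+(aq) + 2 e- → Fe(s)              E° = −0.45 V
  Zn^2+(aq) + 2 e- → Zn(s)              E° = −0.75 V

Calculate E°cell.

+0.30 V

The Fe²⁺/Fe couple has the higher E°, so Fe ion is reduced (cathode) and Zn is oxidized (anode).
E°cell = E°(cathode) − E°(anode) = −0.45 − (−0.75) = +0.30 V.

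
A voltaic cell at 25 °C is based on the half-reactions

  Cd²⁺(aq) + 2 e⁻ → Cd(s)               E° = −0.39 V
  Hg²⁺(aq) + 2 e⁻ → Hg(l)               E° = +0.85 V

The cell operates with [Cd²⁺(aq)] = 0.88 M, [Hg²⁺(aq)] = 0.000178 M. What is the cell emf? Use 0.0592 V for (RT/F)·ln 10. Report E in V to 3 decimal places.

The Hg²⁺/Hg couple has the more positive E°, so it is the cathode; Cd²⁺/Cd is the anode.
The standard potential is +0.85 − (−0.39) = +1.24 V and the balanced reaction transfers n = 2 electrons.
Balancing gives Hg²⁺(aq) + Cd(s) → Hg(l) + Cd²⁺(aq); hence Q = [Cd²⁺(aq)] / [Hg²⁺(aq)] = 4.94×10^3 (log Q = 3.694).
E = E° − (0.0592/n)·log Q = +1.24 − (0.0592/2)(3.694) = +1.131 V.

+1.131 V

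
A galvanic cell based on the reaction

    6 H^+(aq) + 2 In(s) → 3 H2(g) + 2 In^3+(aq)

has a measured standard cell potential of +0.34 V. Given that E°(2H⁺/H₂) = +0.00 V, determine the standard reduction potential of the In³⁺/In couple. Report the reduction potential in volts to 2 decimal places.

−0.34 V

In the reaction as written the 2H⁺/H₂ couple is reduced (cathode) and In³⁺/In is oxidized (anode), so E°cell = E°(2H⁺/H₂) − E°(In³⁺/In).
E°(In³⁺/In) = E°(cathode) − E°cell = +0.00 − (+0.34) = −0.34 V.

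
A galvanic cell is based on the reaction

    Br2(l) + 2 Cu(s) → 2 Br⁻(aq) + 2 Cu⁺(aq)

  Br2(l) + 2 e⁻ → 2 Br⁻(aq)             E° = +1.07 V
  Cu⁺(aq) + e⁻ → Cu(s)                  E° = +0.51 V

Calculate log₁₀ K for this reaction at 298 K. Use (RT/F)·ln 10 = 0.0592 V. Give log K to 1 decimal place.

log K = 18.9

The Br₂/Br⁻ couple is reduced (cathode); E°cell = +1.07 − (+0.51) = +0.56 V with n = 2.
At equilibrium E = 0, so log K = nE°cell / 0.0592 = (2)(+0.56) / 0.0592 = 18.9.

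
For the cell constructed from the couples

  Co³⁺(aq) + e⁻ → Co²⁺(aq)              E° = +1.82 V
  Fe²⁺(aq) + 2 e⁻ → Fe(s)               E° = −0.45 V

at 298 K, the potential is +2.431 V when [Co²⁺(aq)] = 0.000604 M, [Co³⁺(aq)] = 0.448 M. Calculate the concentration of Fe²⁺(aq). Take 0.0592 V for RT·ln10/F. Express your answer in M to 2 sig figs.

The Co³⁺/Co²⁺ couple has the larger reduction potential, so it is the cathode: E°cell = +1.82 − (−0.45) = +2.27 V and n = 2.
Rearranging E = E° − (0.0592/n)·log Q gives log Q = 2(+2.27 − (+2.431))/0.0592 = −5.439.
Balancing electrons gives 2 Co³⁺(aq) + Fe(s) → 2 Co²⁺(aq) + Fe²⁺(aq); thus Q = ([Co²⁺(aq)]^2·[Fe²⁺(aq)]) / [Co³⁺(aq)]^2.
Solving for the unknown gives log [Fe²⁺(aq)] = 0.301, so [Fe²⁺(aq)] ≈ 2.0 M.

2.0 M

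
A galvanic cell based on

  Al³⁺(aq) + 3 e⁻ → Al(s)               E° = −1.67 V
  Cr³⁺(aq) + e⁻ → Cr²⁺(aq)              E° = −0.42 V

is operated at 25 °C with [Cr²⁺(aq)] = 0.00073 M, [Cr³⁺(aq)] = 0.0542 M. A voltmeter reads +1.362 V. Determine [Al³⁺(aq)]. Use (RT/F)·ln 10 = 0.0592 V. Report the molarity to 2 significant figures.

0.86 M

Cr³⁺/Cr²⁺ is the cathode (higher E°); E°cell = −0.42 − (−1.67) = +1.25 V with n = 3.
From the Nernst equation, log Q = n(E° − E)/0.0592 = 3·(+1.25 − (+1.362))/0.0592 = −5.676.
The balanced reaction is 3 Cr³⁺(aq) + Al(s) → 3 Cr²⁺(aq) + Al³⁺(aq), so Q = ([Cr²⁺(aq)]^3·[Al³⁺(aq)]) / [Cr³⁺(aq)]^3.
Solving for the unknown gives log [Al³⁺(aq)] = −0.064, so [Al³⁺(aq)] ≈ 0.86 M.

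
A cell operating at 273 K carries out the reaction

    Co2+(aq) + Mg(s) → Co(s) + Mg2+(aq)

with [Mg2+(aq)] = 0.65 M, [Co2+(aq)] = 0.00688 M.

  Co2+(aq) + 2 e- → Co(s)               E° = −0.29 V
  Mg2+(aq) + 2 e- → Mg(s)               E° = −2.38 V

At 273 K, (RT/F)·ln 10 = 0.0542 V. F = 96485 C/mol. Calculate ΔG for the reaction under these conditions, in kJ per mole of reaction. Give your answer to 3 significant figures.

−393 kJ/mol

The standard cell potential is −0.29 − (−2.38) = +2.09 V, with n = 2 electrons in the balanced equation.
Here Q = [Mg2+(aq)] / [Co2+(aq)] = 94.5 (log Q = 1.975), giving E = +2.09 − (0.0542/2)·(1.975) = +2.0365 V.
ΔG = −nFE = −(2)(96485)(+2.0365) J/mol = −393 kJ/mol.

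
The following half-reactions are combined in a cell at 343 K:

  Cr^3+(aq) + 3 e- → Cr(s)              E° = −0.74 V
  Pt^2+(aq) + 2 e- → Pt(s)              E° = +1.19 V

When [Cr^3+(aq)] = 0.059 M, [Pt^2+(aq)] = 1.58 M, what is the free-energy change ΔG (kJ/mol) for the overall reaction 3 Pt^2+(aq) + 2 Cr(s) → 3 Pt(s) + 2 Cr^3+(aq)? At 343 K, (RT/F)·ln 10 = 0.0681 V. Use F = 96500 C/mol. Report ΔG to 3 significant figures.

−1140 kJ/mol

With Pt²⁺/Pt reduced at the cathode, E°cell = +1.19 − (−0.74) = +1.93 V and n = 6.
Here Q = [Cr^3+(aq)]^2 / [Pt^2+(aq)]^3 = 0.000883 (log Q = −3.054), giving E = +1.93 − (0.0681/6)·(−3.054) = +1.9647 V.
Finally ΔG = −nFE = −(6)(96500 C/mol)(+1.9647 V) = −1140 kJ/mol.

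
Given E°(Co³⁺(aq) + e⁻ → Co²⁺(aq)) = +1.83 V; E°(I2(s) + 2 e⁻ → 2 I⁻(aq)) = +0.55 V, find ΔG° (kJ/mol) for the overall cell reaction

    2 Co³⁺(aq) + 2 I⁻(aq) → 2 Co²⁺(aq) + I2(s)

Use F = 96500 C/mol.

−247 kJ/mol

In the reaction as written Co³⁺(aq) is reduced, so the Co³⁺/Co²⁺ couple is the cathode and I₂/I⁻ is the anode.
E°cell = +1.83 − (+0.55) = +1.28 V; balancing electrons gives n = 2.
ΔG° = −nFE°cell = −(2)(96500)(+1.28) J/mol = −247 kJ/mol.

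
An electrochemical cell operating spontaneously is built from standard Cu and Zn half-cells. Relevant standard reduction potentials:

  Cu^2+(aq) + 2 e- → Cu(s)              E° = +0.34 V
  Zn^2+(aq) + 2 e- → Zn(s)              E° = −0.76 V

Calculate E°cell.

Of the two couples in this cell, the one with the more positive reduction potential is reduced at the cathode: here that is Cu²⁺/Cu (+0.34 V); Zn²⁺/Zn (−0.76 V) is the anode.
E°cell = E°(cathode) − E°(anode) = +0.34 − (−0.76) = +1.10 V.

+1.10 V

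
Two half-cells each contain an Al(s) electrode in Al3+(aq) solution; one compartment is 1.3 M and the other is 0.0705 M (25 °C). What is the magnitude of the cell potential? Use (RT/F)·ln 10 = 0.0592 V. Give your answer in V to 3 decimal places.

0.025 V

For a concentration cell E°cell = 0, since both electrodes use the same couple.
The compartment with the higher Al3+(aq) concentration (1.3 M) acts as the cathode; ions are reduced there and produced at the dilute (0.0705 M) anode.
With n = 3, Ecell = −(0.0592/3)·log([dilute]/[conc]) = −(0.0592/3)·log(0.0705/1.3) = +0.025 V.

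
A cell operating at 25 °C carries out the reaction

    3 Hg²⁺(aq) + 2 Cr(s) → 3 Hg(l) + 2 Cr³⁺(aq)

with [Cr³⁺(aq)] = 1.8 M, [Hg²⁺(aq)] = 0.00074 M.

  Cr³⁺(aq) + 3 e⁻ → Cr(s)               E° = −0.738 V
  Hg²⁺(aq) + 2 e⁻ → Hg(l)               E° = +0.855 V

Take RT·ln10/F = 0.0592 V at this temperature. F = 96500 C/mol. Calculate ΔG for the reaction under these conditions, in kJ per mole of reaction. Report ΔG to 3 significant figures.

−866 kJ/mol

With Hg²⁺/Hg reduced at the cathode, E°cell = +0.855 − (−0.738) = +1.593 V and n = 6.
Q = [Cr³⁺(aq)]^2 / [Hg²⁺(aq)]^3 = 8×10^9, so log Q = 9.903 and E = +1.593 − (0.0592/6)(9.903) = +1.4953 V.
Then ΔG = −nFE = −6 × 96500 × +1.4953 J/mol = −866 kJ/mol.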